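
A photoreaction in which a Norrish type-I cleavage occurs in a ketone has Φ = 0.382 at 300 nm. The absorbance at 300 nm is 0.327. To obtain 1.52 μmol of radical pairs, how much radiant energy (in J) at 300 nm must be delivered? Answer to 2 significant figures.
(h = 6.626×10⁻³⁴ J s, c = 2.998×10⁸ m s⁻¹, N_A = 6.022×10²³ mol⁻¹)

Product: 1.52 μmol = 1.52×10⁻⁶ mol.
Photons that must be absorbed: 1.52×10⁻⁶ / 0.382 = 3.979×10⁻⁶ mol.
Fraction absorbed: 1 − 10^(−0.327) = 0.5290.
Incident photons needed: 3.979×10⁻⁶ / 0.5290 = 7.522×10⁻⁶ mol.
Photon energy: hc/λ = 6.622×10⁻¹⁹ J; per mole, 3.988×10⁵ J mol⁻¹.
Energy required: 7.522×10⁻⁶ × 3.988×10⁵ = 3.0 J.

3.0 J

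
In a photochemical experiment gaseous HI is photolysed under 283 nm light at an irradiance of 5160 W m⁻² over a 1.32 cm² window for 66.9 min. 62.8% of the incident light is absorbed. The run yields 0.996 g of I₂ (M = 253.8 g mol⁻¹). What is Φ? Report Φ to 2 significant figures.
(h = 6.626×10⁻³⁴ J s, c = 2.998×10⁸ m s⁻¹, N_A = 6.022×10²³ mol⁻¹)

Product: 0.996 g / 253.8 g mol⁻¹ = 0.003924 mol.
Photon energy at 283 nm: hc/λ = (6.626×10⁻³⁴)(2.998×10⁸)/(283×10⁻⁹) = 7.019×10⁻¹⁹ J.
Energy delivered: (5160 W m⁻²)(1.32×10⁻⁴ m²)(4014 s) = 2734 J.
Photons incident: 2734 / 7.019×10⁻¹⁹ = 3.895×10²¹, i.e. 3.895×10²¹/6.022×10²³ = 0.006468 mol.
Photons absorbed: 0.628 × 0.006468 = 0.004062 mol.
Φ = 0.003924 mol / 0.004062 mol photons = 0.97.

Φ = 0.97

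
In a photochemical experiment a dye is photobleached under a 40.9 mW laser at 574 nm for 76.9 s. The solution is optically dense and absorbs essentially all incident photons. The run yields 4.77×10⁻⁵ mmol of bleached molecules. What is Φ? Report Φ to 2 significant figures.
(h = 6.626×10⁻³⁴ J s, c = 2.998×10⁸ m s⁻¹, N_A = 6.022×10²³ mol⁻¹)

Product: 4.77×10⁻⁵ mmol = 4.77×10⁻⁸ mol.
Photon energy at 574 nm: hc/λ = (6.626×10⁻³⁴)(2.998×10⁸)/(574×10⁻⁹) = 3.461×10⁻¹⁹ J.
Energy delivered: (40.9 mW)(76.9 s) = 3.145 J.
Photons incident: 3.145 / 3.461×10⁻¹⁹ = 9.087×10¹⁸, i.e. 9.087×10¹⁸/6.022×10²³ = 1.509×10⁻⁵ mol.
Φ = 4.77×10⁻⁸ mol / 1.509×10⁻⁵ mol photons = 0.0032.

Φ = 0.0032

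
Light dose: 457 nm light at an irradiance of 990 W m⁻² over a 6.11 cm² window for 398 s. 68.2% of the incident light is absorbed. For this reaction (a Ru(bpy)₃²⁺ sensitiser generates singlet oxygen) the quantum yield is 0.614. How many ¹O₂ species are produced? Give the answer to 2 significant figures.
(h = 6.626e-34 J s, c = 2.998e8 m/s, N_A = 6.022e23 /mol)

2.3e20 species

Photon energy at 457 nm: hc/λ = (6.626e-34)(2.998e8)/(457e-9) = 4.347e-19 J.
Energy delivered: (990 W m⁻²)(6.11e-4 m²)(398 s) = 240.7 J.
Photons incident: 240.7 / 4.347e-19 = 5.537e20, i.e. 5.537e20/6.022e23 = 9.195e-4 mol.
Photons absorbed: 0.682 × 9.195e-4 = 6.271e-4 mol.
Product: Φ × n_abs = 0.614 × 6.271e-4 = 3.850e-4 mol.
As a count: 3.850e-4 × 6.022e23 = 2.3e20.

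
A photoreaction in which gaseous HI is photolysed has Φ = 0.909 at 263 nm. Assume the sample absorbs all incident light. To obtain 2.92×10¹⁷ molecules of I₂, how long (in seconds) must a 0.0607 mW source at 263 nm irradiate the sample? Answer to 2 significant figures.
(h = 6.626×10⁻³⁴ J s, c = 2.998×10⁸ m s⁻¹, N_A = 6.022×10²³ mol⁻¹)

Product: 2.92×10¹⁷ / 6.022×10²³ = 4.849×10⁻⁷ mol.
Photons that must be absorbed: 4.849×10⁻⁷ / 0.909 = 5.334×10⁻⁷ mol.
Photon energy: hc/λ = 7.553×10⁻¹⁹ J; per mole, 4.548×10⁵ J mol⁻¹.
Energy required: 5.334×10⁻⁷ × 4.548×10⁵ = 0.2426 J.
Time: 0.2426 J / 6.07e-05 W = 4000 s.

t ≈ 4000 s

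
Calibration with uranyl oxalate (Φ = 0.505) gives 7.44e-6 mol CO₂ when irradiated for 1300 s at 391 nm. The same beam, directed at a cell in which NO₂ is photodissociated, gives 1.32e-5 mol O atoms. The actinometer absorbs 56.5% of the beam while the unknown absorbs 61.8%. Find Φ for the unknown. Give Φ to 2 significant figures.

Φ = 0.82

Photons absorbed by the actinometer: 7.44e-6 / 0.505 = 1.473e-5 mol.
Incident flux: 1.473e-5 / 0.565 = 2.607e-5 einstein.
Absorbed by unknown: 0.618 × 2.607e-5 = 1.611e-5 mol.
Φ(unknown) = 1.32e-5 / 1.611e-5 = 0.82.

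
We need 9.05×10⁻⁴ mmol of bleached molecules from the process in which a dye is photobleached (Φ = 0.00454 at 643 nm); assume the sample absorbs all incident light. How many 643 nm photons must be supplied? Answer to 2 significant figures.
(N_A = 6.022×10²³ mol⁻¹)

1.2×10²⁰ photons

Product: 9.05×10⁻⁴ mmol = 9.05×10⁻⁷ mol.
Photons that must be absorbed: 9.05×10⁻⁷ / 0.00454 = 1.993×10⁻⁴ mol.
Photon count: 1.993×10⁻⁴ × 6.022×10²³ = 1.2×10²⁰.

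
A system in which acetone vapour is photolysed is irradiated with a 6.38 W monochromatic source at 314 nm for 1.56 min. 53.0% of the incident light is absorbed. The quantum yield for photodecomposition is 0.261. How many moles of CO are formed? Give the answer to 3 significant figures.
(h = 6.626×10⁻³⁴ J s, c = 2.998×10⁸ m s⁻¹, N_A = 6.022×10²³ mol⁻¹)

2.17×10⁻⁴ mol

Photon energy at 314 nm: hc/λ = (6.626×10⁻³⁴)(2.998×10⁸)/(314×10⁻⁹) = 6.326×10⁻¹⁹ J.
Energy delivered: (6.38 W)(93.6 s) = 597.2 J.
Photons incident: 597.2 / 6.326×10⁻¹⁹ = 9.440×10²⁰, i.e. 9.440×10²⁰/6.022×10²³ = 0.001568 mol.
Photons absorbed: 0.530 × 0.001568 = 8.310×10⁻⁴ mol.
Product: Φ × n_abs = 0.261 × 8.310×10⁻⁴ = 2.169×10⁻⁴ mol.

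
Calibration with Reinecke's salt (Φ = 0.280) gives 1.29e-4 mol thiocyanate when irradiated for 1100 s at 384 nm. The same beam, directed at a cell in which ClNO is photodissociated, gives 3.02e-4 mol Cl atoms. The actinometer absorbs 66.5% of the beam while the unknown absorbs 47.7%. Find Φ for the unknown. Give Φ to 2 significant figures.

Photons absorbed by the actinometer: 1.29e-4 / 0.280 = 4.607e-4 mol.
Incident flux: 4.607e-4 / 0.665 = 6.928e-4 einstein.
Absorbed by unknown: 0.477 × 6.928e-4 = 3.305e-4 mol.
Φ(unknown) = 3.02e-4 / 3.305e-4 = 0.91.

Φ = 0.91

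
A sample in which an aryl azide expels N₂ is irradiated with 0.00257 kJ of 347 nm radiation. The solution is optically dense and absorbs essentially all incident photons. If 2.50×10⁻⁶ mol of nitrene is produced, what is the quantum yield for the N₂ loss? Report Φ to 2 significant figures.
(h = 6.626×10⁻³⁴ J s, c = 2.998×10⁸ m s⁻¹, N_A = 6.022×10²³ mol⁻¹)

Photon energy at 347 nm: hc/λ = (6.626×10⁻³⁴)(2.998×10⁸)/(347×10⁻⁹) = 5.725×10⁻¹⁹ J.
Incident energy: 0.00257 kJ = 2.57 J.
Photons incident: 2.57 / 5.725×10⁻¹⁹ = 4.489×10¹⁸, i.e. 4.489×10¹⁸/6.022×10²³ = 7.454×10⁻⁶ mol.
Φ = 2.50×10⁻⁶ mol / 7.454×10⁻⁶ mol photons = 0.34.

Φ = 0.34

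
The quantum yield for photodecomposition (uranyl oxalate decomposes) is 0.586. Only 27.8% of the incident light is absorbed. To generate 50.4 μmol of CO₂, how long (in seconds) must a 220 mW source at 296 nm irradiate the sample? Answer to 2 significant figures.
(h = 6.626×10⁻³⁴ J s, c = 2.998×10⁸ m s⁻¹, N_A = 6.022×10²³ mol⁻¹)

Product: 50.4 μmol = 5.04×10⁻⁵ mol.
Photons that must be absorbed: 5.04×10⁻⁵ / 0.586 = 8.601×10⁻⁵ mol.
Incident photons needed: 8.601×10⁻⁵ / 0.278 = 3.094×10⁻⁴ mol.
Photon energy: hc/λ = 6.711×10⁻¹⁹ J; per mole, 4.041×10⁵ J mol⁻¹.
Energy required: 3.094×10⁻⁴ × 4.041×10⁵ = 125.0 J.
Time: 125.0 J / 0.22 W = 570 s.

t ≈ 570 s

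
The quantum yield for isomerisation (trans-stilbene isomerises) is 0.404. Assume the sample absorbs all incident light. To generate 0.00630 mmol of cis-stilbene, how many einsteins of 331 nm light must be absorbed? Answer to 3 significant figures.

Product: 0.00630 mmol = 6.30e-6 mol.
Photons that must be absorbed: 6.30e-6 / 0.404 = 1.559e-5 mol.

1.56e-5 einstein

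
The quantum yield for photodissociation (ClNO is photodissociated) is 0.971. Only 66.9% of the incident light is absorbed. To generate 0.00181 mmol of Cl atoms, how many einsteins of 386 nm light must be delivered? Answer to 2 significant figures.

2.8×10⁻⁶ einstein

Product: 0.00181 mmol = 1.81×10⁻⁶ mol.
Photons that must be absorbed: 1.81×10⁻⁶ / 0.971 = 1.864×10⁻⁶ mol.
Incident photons needed: 1.864×10⁻⁶ / 0.669 = 2.786×10⁻⁶ mol.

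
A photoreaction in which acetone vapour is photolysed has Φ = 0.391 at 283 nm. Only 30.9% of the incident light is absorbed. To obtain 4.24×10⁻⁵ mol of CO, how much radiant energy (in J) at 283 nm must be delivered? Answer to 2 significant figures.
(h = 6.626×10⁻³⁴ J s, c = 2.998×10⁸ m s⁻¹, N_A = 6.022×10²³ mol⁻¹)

Photons that must be absorbed: 4.24×10⁻⁵ / 0.391 = 1.084×10⁻⁴ mol.
Incident photons needed: 1.084×10⁻⁴ / 0.309 = 3.508×10⁻⁴ mol.
Photon energy: hc/λ = 7.019×10⁻¹⁹ J; per mole, 4.227×10⁵ J mol⁻¹.
Energy required: 3.508×10⁻⁴ × 4.227×10⁵ = 150 J.

150 J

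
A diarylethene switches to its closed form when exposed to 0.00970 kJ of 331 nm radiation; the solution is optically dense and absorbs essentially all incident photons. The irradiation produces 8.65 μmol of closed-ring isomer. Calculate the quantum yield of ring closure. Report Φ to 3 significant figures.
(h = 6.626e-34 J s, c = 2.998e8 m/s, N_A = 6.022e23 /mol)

Φ = 0.322

Product: 8.65 μmol = 8.65e-6 mol.
Photon energy at 331 nm: hc/λ = (6.626e-34)(2.998e8)/(331e-9) = 6.001e-19 J.
Incident energy: 0.00970 kJ = 9.70 J.
Photons incident: 9.70 / 6.001e-19 = 1.616e19, i.e. 1.616e19/6.022e23 = 2.683e-5 mol.
Φ = 8.65e-6 mol / 2.683e-5 mol photons = 0.322.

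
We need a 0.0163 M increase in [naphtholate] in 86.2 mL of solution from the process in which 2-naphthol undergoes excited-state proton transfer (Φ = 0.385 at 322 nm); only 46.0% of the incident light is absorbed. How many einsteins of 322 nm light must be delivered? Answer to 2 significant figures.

0.0079 einstein

Product: (0.0163 M)(0.0862 L) = 0.001405 mol.
Photons that must be absorbed: 0.001405 / 0.385 = 0.003649 mol.
Incident photons needed: 0.003649 / 0.460 = 0.007933 mol.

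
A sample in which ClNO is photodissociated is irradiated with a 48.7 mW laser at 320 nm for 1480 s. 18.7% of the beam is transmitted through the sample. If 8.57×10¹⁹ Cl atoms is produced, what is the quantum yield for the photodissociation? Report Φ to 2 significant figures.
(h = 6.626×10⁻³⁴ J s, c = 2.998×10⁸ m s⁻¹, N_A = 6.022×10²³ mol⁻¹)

Φ = 0.91

Product: 8.57×10¹⁹ / 6.022×10²³ = 1.423×10⁻⁴ mol.
Photon energy at 320 nm: hc/λ = (6.626×10⁻³⁴)(2.998×10⁸)/(320×10⁻⁹) = 6.208×10⁻¹⁹ J.
Energy delivered: (48.7 mW)(1480 s) = 72.08 J.
Photons incident: 72.08 / 6.208×10⁻¹⁹ = 1.161×10²⁰, i.e. 1.161×10²⁰/6.022×10²³ = 1.928×10⁻⁴ mol.
Fraction absorbed: 1 − 18.7/100 = 0.8130.
Photons absorbed: 0.8130 × 1.928×10⁻⁴ = 1.567×10⁻⁴ mol.
Φ = 1.423×10⁻⁴ mol / 1.567×10⁻⁴ mol photons = 0.91.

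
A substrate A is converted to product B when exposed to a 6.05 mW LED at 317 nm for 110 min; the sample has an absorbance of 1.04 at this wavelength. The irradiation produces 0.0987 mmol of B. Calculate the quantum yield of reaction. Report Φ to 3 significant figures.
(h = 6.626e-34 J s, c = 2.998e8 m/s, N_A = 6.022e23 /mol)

Φ = 1.03

Product: 0.0987 mmol = 9.87e-5 mol.
Photon energy at 317 nm: hc/λ = (6.626e-34)(2.998e8)/(317e-9) = 6.266e-19 J.
Energy delivered: (6.05 mW)(6600 s) = 39.93 J.
Photons incident: 39.93 / 6.266e-19 = 6.372e19, i.e. 6.372e19/6.022e23 = 1.058e-4 mol.
Fraction absorbed: 1 − 10^(−1.04) = 0.9088.
Photons absorbed: 0.9088 × 1.058e-4 = 9.615e-5 mol.
Φ = 9.87e-5 mol / 9.615e-5 mol photons = 1.03.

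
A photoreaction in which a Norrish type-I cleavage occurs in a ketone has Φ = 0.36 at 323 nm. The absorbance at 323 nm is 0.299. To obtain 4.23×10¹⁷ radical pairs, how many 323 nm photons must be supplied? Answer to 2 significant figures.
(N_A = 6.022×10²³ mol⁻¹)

2.4×10¹⁸ photons

Product: 4.23×10¹⁷ / 6.022×10²³ = 7.024×10⁻⁷ mol.
Photons that must be absorbed: 7.024×10⁻⁷ / 0.36 = 1.951×10⁻⁶ mol.
Fraction absorbed: 1 − 10^(−0.299) = 0.4977.
Incident photons needed: 1.951×10⁻⁶ / 0.4977 = 3.920×10⁻⁶ mol.
Photon count: 3.920×10⁻⁶ × 6.022×10²³ = 2.4×10¹⁸.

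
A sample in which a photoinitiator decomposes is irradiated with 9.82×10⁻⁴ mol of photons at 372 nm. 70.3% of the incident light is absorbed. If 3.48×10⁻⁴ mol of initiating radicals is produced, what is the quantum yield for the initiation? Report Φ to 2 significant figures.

Photons absorbed: 0.703 × 9.82×10⁻⁴ = 6.903×10⁻⁴ mol.
Φ = 3.48×10⁻⁴ mol / 6.903×10⁻⁴ mol photons = 0.50.

Φ = 0.50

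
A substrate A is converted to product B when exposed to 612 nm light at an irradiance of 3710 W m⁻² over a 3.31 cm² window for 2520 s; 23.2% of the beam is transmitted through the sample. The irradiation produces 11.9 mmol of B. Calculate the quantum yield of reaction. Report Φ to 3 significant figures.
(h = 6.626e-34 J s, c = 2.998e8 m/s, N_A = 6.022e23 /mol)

Φ = 0.979

Product: 11.9 mmol = 0.0119 mol.
Photon energy at 612 nm: hc/λ = (6.626e-34)(2.998e8)/(612e-9) = 3.246e-19 J.
Energy delivered: (3710 W m⁻²)(3.31e-4 m²)(2520 s) = 3095 J.
Photons incident: 3095 / 3.246e-19 = 9.535e21, i.e. 9.535e21/6.022e23 = 0.01583 mol.
Fraction absorbed: 1 − 23.2/100 = 0.7680.
Photons absorbed: 0.7680 × 0.01583 = 0.01216 mol.
Φ = 0.0119 mol / 0.01216 mol photons = 0.979.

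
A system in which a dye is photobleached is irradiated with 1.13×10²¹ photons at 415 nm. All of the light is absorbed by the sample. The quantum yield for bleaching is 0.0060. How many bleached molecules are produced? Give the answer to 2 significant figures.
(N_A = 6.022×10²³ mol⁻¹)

Moles of photons: 1.13×10²¹ / 6.022×10²³ = 0.001876 mol.
Product: Φ × n_abs = 0.0060 × 0.001876 = 1.126×10⁻⁵ mol.
As a count: 1.126×10⁻⁵ × 6.022×10²³ = 6.8×10¹⁸.

6.8×10¹⁸ bleached molecules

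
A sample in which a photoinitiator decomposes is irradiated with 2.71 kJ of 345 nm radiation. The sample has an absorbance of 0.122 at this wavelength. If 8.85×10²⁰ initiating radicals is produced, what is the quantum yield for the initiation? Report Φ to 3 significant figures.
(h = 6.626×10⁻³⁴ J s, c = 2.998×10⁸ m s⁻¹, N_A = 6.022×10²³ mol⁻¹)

Product: 8.85×10²⁰ / 6.022×10²³ = 0.001470 mol.
Photon energy at 345 nm: hc/λ = (6.626×10⁻³⁴)(2.998×10⁸)/(345×10⁻⁹) = 5.758×10⁻¹⁹ J.
Incident energy: 2.71 kJ = 2710 J.
Photons incident: 2710 / 5.758×10⁻¹⁹ = 4.706×10²¹, i.e. 4.706×10²¹/6.022×10²³ = 0.007815 mol.
Fraction absorbed: 1 − 10^(−0.122) = 0.2449.
Photons absorbed: 0.2449 × 0.007815 = 0.001914 mol.
Φ = 0.001470 mol / 0.001914 mol photons = 0.768.

Φ = 0.768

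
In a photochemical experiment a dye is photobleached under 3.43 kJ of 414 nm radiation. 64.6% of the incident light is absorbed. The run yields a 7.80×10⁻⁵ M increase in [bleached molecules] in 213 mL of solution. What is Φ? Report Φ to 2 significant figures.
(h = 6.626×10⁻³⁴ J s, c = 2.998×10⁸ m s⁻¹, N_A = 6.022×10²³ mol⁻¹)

Φ = 0.0022

Product: (7.80×10⁻⁵ M)(0.213 L) = 1.661×10⁻⁵ mol.
Photon energy at 414 nm: hc/λ = (6.626×10⁻³⁴)(2.998×10⁸)/(414×10⁻⁹) = 4.798×10⁻¹⁹ J.
Incident energy: 3.43 kJ = 3430 J.
Photons incident: 3430 / 4.798×10⁻¹⁹ = 7.149×10²¹, i.e. 7.149×10²¹/6.022×10²³ = 0.01187 mol.
Photons absorbed: 0.646 × 0.01187 = 0.007668 mol.
Φ = 1.661×10⁻⁵ mol / 0.007668 mol photons = 0.0022.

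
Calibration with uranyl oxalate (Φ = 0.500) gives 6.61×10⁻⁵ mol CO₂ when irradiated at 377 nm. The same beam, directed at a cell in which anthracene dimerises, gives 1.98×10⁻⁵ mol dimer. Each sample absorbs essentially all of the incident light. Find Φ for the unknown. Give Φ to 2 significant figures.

Photons absorbed by the actinometer: 6.61×10⁻⁵ / 0.500 = 1.322×10⁻⁴ mol.
Φ(unknown) = 1.98×10⁻⁵ / 1.322×10⁻⁴ = 0.15.

Φ = 0.15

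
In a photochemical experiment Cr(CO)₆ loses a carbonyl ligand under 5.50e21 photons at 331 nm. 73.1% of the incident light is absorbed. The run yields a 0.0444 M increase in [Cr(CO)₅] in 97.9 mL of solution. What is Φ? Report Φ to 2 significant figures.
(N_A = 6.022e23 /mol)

Φ = 0.65

Product: (0.0444 M)(0.0979 L) = 0.004347 mol.
Moles of photons: 5.50e21 / 6.022e23 = 0.009133 mol.
Photons absorbed: 0.731 × 0.009133 = 0.006676 mol.
Φ = 0.004347 mol / 0.006676 mol photons = 0.65.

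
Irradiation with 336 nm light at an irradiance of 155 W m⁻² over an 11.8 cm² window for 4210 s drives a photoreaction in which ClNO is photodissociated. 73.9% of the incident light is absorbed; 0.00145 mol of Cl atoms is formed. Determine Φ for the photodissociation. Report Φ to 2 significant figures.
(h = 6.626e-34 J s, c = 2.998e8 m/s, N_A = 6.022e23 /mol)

Photon energy at 336 nm: hc/λ = (6.626e-34)(2.998e8)/(336e-9) = 5.912e-19 J.
Energy delivered: (155 W m⁻²)(11.8e-4 m²)(4210 s) = 770.0 J.
Photons incident: 770.0 / 5.912e-19 = 1.302e21, i.e. 1.302e21/6.022e23 = 0.002162 mol.
Photons absorbed: 0.739 × 0.002162 = 0.001598 mol.
Φ = 0.00145 mol / 0.001598 mol photons = 0.91.

Φ = 0.91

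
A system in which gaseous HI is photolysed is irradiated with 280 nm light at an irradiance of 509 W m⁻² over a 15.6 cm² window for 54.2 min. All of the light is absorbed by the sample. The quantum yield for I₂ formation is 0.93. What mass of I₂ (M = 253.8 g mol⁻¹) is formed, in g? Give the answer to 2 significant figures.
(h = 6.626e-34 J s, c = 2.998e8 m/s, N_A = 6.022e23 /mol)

Photon energy at 280 nm: hc/λ = (6.626e-34)(2.998e8)/(280e-9) = 7.095e-19 J.
Energy delivered: (509 W m⁻²)(15.6e-4 m²)(3252 s) = 2582 J.
Photons incident: 2582 / 7.095e-19 = 3.639e21, i.e. 3.639e21/6.022e23 = 0.006043 mol.
Product: Φ × n_abs = 0.93 × 0.006043 = 0.005620 mol.
Mass: 0.005620 × 253.8 = 1.426 g = 1.4 g.

1.4 g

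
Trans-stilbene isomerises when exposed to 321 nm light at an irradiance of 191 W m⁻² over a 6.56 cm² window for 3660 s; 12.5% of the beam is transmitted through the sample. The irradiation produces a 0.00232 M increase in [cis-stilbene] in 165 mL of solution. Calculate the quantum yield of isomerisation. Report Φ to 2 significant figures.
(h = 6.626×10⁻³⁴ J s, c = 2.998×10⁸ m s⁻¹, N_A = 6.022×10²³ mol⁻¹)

Product: (0.00232 M)(0.165 L) = 3.828×10⁻⁴ mol.
Photon energy at 321 nm: hc/λ = (6.626×10⁻³⁴)(2.998×10⁸)/(321×10⁻⁹) = 6.188×10⁻¹⁹ J.
Energy delivered: (191 W m⁻²)(6.56×10⁻⁴ m²)(3660 s) = 458.6 J.
Photons incident: 458.6 / 6.188×10⁻¹⁹ = 7.411×10²⁰, i.e. 7.411×10²⁰/6.022×10²³ = 0.001231 mol.
Fraction absorbed: 1 − 12.5/100 = 0.8750.
Photons absorbed: 0.8750 × 0.001231 = 0.001077 mol.
Φ = 3.828×10⁻⁴ mol / 0.001077 mol photons = 0.36.

Φ = 0.36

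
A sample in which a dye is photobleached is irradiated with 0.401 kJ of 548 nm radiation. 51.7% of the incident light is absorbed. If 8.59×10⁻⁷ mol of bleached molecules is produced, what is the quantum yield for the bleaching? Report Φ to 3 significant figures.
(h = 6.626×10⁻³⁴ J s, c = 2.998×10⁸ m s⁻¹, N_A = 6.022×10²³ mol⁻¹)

Φ = 9.04×10⁻⁴

Photon energy at 548 nm: hc/λ = (6.626×10⁻³⁴)(2.998×10⁸)/(548×10⁻⁹) = 3.625×10⁻¹⁹ J.
Incident energy: 0.401 kJ = 401 J.
Photons incident: 401 / 3.625×10⁻¹⁹ = 1.106×10²¹, i.e. 1.106×10²¹/6.022×10²³ = 0.001837 mol.
Photons absorbed: 0.517 × 0.001837 = 9.497×10⁻⁴ mol.
Φ = 8.59×10⁻⁷ mol / 9.497×10⁻⁴ mol photons = 9.04×10⁻⁴.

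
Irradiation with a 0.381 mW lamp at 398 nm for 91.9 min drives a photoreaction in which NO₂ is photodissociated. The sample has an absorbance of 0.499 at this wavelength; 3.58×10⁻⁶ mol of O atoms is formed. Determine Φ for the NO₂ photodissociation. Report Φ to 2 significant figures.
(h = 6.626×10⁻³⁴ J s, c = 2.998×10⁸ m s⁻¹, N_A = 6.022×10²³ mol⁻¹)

Photon energy at 398 nm: hc/λ = (6.626×10⁻³⁴)(2.998×10⁸)/(398×10⁻⁹) = 4.991×10⁻¹⁹ J.
Energy delivered: (0.381 mW)(5514 s) = 2.101 J.
Photons incident: 2.101 / 4.991×10⁻¹⁹ = 4.210×10¹⁸, i.e. 4.210×10¹⁸/6.022×10²³ = 6.991×10⁻⁶ mol.
Fraction absorbed: 1 − 10^(−0.499) = 0.6830.
Photons absorbed: 0.6830 × 6.991×10⁻⁶ = 4.775×10⁻⁶ mol.
Φ = 3.58×10⁻⁶ mol / 4.775×10⁻⁶ mol photons = 0.75.

Φ = 0.75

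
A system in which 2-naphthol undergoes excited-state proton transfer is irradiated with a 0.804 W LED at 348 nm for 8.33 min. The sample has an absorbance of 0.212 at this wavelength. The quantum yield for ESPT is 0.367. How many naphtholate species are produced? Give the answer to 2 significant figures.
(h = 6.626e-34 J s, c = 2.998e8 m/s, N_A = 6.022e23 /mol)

Photon energy at 348 nm: hc/λ = (6.626e-34)(2.998e8)/(348e-9) = 5.708e-19 J.
Energy delivered: (0.804 W)(499.8 s) = 401.8 J.
Photons incident: 401.8 / 5.708e-19 = 7.039e20, i.e. 7.039e20/6.022e23 = 0.001169 mol.
Fraction absorbed: 1 − 10^(−0.212) = 0.3862.
Photons absorbed: 0.3862 × 0.001169 = 4.515e-4 mol.
Product: Φ × n_abs = 0.367 × 4.515e-4 = 1.657e-4 mol.
As a count: 1.657e-4 × 6.022e23 = 1.0e20.

1.0e20 species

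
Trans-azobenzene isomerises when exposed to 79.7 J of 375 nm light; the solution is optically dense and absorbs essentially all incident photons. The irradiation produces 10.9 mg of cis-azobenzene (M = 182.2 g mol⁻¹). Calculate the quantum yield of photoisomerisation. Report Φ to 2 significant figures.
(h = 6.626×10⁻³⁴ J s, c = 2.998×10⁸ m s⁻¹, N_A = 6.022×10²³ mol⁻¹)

Φ = 0.24

Product: 10.9 mg / 182.2 g mol⁻¹ = 5.982×10⁻⁵ mol.
Photon energy at 375 nm: hc/λ = (6.626×10⁻³⁴)(2.998×10⁸)/(375×10⁻⁹) = 5.297×10⁻¹⁹ J.
Photons incident: 79.7 / 5.297×10⁻¹⁹ = 1.505×10²⁰, i.e. 1.505×10²⁰/6.022×10²³ = 2.499×10⁻⁴ mol.
Φ = 5.982×10⁻⁵ mol / 2.499×10⁻⁴ mol photons = 0.24.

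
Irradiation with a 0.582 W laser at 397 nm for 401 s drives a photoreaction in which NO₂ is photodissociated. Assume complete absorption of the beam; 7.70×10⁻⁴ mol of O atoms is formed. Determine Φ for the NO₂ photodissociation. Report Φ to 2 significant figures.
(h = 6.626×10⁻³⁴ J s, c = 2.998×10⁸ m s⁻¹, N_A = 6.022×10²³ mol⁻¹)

Φ = 0.99

Photon energy at 397 nm: hc/λ = (6.626×10⁻³⁴)(2.998×10⁸)/(397×10⁻⁹) = 5.004×10⁻¹⁹ J.
Energy delivered: (0.582 W)(401 s) = 233.4 J.
Photons incident: 233.4 / 5.004×10⁻¹⁹ = 4.664×10²⁰, i.e. 4.664×10²⁰/6.022×10²³ = 7.745×10⁻⁴ mol.
Φ = 7.70×10⁻⁴ mol / 7.745×10⁻⁴ mol photons = 0.99.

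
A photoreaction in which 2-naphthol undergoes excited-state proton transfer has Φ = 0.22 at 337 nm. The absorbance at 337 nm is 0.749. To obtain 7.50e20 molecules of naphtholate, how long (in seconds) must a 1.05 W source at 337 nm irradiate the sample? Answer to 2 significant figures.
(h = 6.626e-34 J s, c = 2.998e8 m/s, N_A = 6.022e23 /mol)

t ≈ 2300 s

Product: 7.50e20 / 6.022e23 = 0.001245 mol.
Photons that must be absorbed: 0.001245 / 0.22 = 0.005659 mol.
Fraction absorbed: 1 − 10^(−0.749) = 0.8218.
Incident photons needed: 0.005659 / 0.8218 = 0.006886 mol.
Photon energy: hc/λ = 5.895e-19 J; per mole, 3.550e5 J mol⁻¹.
Energy required: 0.006886 × 3.550e5 = 2445 J.
Time: 2445 J / 1.05 W = 2300 s.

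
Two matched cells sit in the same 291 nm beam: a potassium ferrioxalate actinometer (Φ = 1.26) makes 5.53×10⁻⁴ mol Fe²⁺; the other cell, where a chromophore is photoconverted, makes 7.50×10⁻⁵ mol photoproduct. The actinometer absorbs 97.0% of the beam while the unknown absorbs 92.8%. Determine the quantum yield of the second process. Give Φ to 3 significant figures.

Photons absorbed by the actinometer: 5.53×10⁻⁴ / 1.26 = 4.389×10⁻⁴ mol.
Incident flux: 4.389×10⁻⁴ / 0.970 = 4.525×10⁻⁴ einstein.
Absorbed by unknown: 0.928 × 4.525×10⁻⁴ = 4.199×10⁻⁴ mol.
Φ(unknown) = 7.50×10⁻⁵ / 4.199×10⁻⁴ = 0.179.

Φ = 0.179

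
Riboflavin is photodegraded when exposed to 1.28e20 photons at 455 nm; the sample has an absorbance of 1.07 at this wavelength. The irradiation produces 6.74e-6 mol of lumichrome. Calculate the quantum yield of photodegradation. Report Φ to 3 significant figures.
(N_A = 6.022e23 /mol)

Φ = 0.0347

Moles of photons: 1.28e20 / 6.022e23 = 2.126e-4 mol.
Fraction absorbed: 1 − 10^(−1.07) = 0.9149.
Photons absorbed: 0.9149 × 2.126e-4 = 1.945e-4 mol.
Φ = 6.74e-6 mol / 1.945e-4 mol photons = 0.0347.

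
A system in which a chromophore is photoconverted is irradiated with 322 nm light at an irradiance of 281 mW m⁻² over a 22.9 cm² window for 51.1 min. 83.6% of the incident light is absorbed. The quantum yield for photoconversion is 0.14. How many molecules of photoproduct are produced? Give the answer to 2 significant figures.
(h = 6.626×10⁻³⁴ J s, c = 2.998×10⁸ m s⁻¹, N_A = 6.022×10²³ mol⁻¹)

Photon energy at 322 nm: hc/λ = (6.626×10⁻³⁴)(2.998×10⁸)/(322×10⁻⁹) = 6.169×10⁻¹⁹ J.
Energy delivered: (281 mW m⁻²)(22.9×10⁻⁴ m²)(3066 s) = 1.973 J.
Photons incident: 1.973 / 6.169×10⁻¹⁹ = 3.198×10¹⁸, i.e. 3.198×10¹⁸/6.022×10²³ = 5.311×10⁻⁶ mol.
Photons absorbed: 0.836 × 5.311×10⁻⁶ = 4.440×10⁻⁶ mol.
Product: Φ × n_abs = 0.14 × 4.440×10⁻⁶ = 6.216×10⁻⁷ mol.
As a count: 6.216×10⁻⁷ × 6.022×10²³ = 3.7×10¹⁷.

3.7×10¹⁷ molecules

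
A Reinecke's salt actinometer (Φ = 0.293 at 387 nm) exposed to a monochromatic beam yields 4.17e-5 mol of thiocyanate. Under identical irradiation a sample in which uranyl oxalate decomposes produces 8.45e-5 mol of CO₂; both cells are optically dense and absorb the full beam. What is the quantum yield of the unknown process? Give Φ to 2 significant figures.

Photons absorbed by the actinometer: 4.17e-5 / 0.293 = 1.423e-4 mol.
Φ(unknown) = 8.45e-5 / 1.423e-4 = 0.59.

Φ = 0.59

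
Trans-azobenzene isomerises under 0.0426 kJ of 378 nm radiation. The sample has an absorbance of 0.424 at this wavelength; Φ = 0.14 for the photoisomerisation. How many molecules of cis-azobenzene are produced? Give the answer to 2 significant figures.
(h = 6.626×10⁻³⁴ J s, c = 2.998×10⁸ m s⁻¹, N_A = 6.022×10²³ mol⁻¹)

Photon energy at 378 nm: hc/λ = (6.626×10⁻³⁴)(2.998×10⁸)/(378×10⁻⁹) = 5.255×10⁻¹⁹ J.
Incident energy: 0.0426 kJ = 42.6 J.
Photons incident: 42.6 / 5.255×10⁻¹⁹ = 8.107×10¹⁹, i.e. 8.107×10¹⁹/6.022×10²³ = 1.346×10⁻⁴ mol.
Fraction absorbed: 1 − 10^(−0.424) = 0.6233.
Photons absorbed: 0.6233 × 1.346×10⁻⁴ = 8.390×10⁻⁵ mol.
Product: Φ × n_abs = 0.14 × 8.390×10⁻⁵ = 1.175×10⁻⁵ mol.
As a count: 1.175×10⁻⁵ × 6.022×10²³ = 7.1×10¹⁸.

7.1×10¹⁸ molecules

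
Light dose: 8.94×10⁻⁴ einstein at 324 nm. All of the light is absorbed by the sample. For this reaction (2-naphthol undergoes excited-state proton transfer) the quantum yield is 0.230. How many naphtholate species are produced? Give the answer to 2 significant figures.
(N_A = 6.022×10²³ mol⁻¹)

1.2×10²⁰ species

Product: Φ × n_abs = 0.230 × 8.94×10⁻⁴ = 2.056×10⁻⁴ mol.
As a count: 2.056×10⁻⁴ × 6.022×10²³ = 1.2×10²⁰.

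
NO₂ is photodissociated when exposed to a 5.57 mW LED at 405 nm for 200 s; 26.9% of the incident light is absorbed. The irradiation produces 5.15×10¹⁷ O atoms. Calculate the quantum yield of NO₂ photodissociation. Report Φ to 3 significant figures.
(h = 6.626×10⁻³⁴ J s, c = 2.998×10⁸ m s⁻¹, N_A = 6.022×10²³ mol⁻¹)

Φ = 0.843

Product: 5.15×10¹⁷ / 6.022×10²³ = 8.552×10⁻⁷ mol.
Photon energy at 405 nm: hc/λ = (6.626×10⁻³⁴)(2.998×10⁸)/(405×10⁻⁹) = 4.905×10⁻¹⁹ J.
Energy delivered: (5.57 mW)(200 s) = 1.114 J.
Photons incident: 1.114 / 4.905×10⁻¹⁹ = 2.271×10¹⁸, i.e. 2.271×10¹⁸/6.022×10²³ = 3.771×10⁻⁶ mol.
Photons absorbed: 0.269 × 3.771×10⁻⁶ = 1.014×10⁻⁶ mol.
Φ = 8.552×10⁻⁷ mol / 1.014×10⁻⁶ mol photons = 0.843.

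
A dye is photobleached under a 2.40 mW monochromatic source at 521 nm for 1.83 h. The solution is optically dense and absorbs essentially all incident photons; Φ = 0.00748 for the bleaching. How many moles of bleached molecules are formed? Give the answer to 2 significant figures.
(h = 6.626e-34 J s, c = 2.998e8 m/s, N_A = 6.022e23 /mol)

Photon energy at 521 nm: hc/λ = (6.626e-34)(2.998e8)/(521e-9) = 3.813e-19 J.
Energy delivered: (2.40 mW)(6588 s) = 15.81 J.
Photons incident: 15.81 / 3.813e-19 = 4.146e19, i.e. 4.146e19/6.022e23 = 6.885e-5 mol.
Product: Φ × n_abs = 0.00748 × 6.885e-5 = 5.150e-7 mol.

5.2e-7 mol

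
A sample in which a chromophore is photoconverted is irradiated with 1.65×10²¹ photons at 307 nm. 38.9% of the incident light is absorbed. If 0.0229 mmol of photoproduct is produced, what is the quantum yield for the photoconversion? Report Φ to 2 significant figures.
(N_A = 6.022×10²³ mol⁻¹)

Φ = 0.021

Product: 0.0229 mmol = 2.29×10⁻⁵ mol.
Moles of photons: 1.65×10²¹ / 6.022×10²³ = 0.002740 mol.
Photons absorbed: 0.389 × 0.002740 = 0.001066 mol.
Φ = 2.29×10⁻⁵ mol / 0.001066 mol photons = 0.021.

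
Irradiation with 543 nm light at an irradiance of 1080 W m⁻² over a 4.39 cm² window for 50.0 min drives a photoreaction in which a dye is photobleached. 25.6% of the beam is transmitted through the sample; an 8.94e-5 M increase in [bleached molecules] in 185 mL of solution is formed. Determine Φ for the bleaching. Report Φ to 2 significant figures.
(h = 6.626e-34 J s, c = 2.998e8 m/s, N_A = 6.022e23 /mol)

Product: (8.94e-5 M)(0.185 L) = 1.654e-5 mol.
Photon energy at 543 nm: hc/λ = (6.626e-34)(2.998e8)/(543e-9) = 3.658e-19 J.
Energy delivered: (1080 W m⁻²)(4.39e-4 m²)(3000 s) = 1422 J.
Photons incident: 1422 / 3.658e-19 = 3.887e21, i.e. 3.887e21/6.022e23 = 0.006455 mol.
Fraction absorbed: 1 − 25.6/100 = 0.7440.
Photons absorbed: 0.7440 × 0.006455 = 0.004803 mol.
Φ = 1.654e-5 mol / 0.004803 mol photons = 0.0034.

Φ = 0.0034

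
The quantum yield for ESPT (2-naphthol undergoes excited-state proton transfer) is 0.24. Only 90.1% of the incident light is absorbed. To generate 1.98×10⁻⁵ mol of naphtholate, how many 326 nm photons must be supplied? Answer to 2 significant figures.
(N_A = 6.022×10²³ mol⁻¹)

Photons that must be absorbed: 1.98×10⁻⁵ / 0.24 = 8.250×10⁻⁵ mol.
Incident photons needed: 8.250×10⁻⁵ / 0.901 = 9.156×10⁻⁵ mol.
Photon count: 9.156×10⁻⁵ × 6.022×10²³ = 5.5×10¹⁹.

5.5×10¹⁹ photons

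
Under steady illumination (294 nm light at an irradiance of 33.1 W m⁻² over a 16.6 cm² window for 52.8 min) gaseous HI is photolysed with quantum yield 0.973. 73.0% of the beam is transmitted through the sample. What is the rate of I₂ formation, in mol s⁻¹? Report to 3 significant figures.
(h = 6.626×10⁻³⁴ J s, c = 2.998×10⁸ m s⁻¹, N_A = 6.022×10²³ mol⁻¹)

Photon energy at 294 nm: hc/λ = (6.626×10⁻³⁴)(2.998×10⁸)/(294×10⁻⁹) = 6.757×10⁻¹⁹ J.
Energy delivered: (33.1 W m⁻²)(16.6×10⁻⁴ m²)(3168 s) = 174.1 J.
Photons incident: 174.1 / 6.757×10⁻¹⁹ = 2.577×10²⁰, i.e. 2.577×10²⁰/6.022×10²³ = 4.279×10⁻⁴ mol.
Fraction absorbed: 1 − 73.0/100 = 0.2700.
Photons absorbed: 0.2700 × 4.279×10⁻⁴ = 1.155×10⁻⁴ mol.
Product formed: 0.973 × 1.155×10⁻⁴ = 1.124×10⁻⁴ mol.
Rate: 1.124×10⁻⁴ / 3168 s = 3.55×10⁻⁸ mol s⁻¹.

3.55×10⁻⁸ mol s⁻¹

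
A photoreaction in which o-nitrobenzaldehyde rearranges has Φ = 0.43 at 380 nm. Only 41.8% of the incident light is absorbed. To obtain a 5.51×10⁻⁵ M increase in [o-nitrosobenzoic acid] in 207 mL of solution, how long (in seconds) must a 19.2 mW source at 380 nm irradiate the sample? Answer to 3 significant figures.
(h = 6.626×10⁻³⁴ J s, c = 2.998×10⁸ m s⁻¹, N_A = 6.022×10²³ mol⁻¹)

Product: (5.51×10⁻⁵ M)(0.207 L) = 1.141×10⁻⁵ mol.
Photons that must be absorbed: 1.141×10⁻⁵ / 0.43 = 2.653×10⁻⁵ mol.
Incident photons needed: 2.653×10⁻⁵ / 0.418 = 6.347×10⁻⁵ mol.
Photon energy: hc/λ = 5.228×10⁻¹⁹ J; per mole, 3.148×10⁵ J mol⁻¹.
Energy required: 6.347×10⁻⁵ × 3.148×10⁵ = 19.98 J.
Time: 19.98 J / 0.0192 W = 1040 s.

t ≈ 1040 s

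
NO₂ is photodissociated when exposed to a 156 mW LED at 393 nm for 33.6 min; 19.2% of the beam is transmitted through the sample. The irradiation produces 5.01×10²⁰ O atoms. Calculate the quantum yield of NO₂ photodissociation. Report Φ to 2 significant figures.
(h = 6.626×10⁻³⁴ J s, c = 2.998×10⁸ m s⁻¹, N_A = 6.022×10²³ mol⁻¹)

Product: 5.01×10²⁰ / 6.022×10²³ = 8.319×10⁻⁴ mol.
Photon energy at 393 nm: hc/λ = (6.626×10⁻³⁴)(2.998×10⁸)/(393×10⁻⁹) = 5.055×10⁻¹⁹ J.
Energy delivered: (156 mW)(2016 s) = 314.5 J.
Photons incident: 314.5 / 5.055×10⁻¹⁹ = 6.222×10²⁰, i.e. 6.222×10²⁰/6.022×10²³ = 0.001033 mol.
Fraction absorbed: 1 − 19.2/100 = 0.8080.
Photons absorbed: 0.8080 × 0.001033 = 8.347×10⁻⁴ mol.
Φ = 8.319×10⁻⁴ mol / 8.347×10⁻⁴ mol photons = 1.0.

Φ = 1.0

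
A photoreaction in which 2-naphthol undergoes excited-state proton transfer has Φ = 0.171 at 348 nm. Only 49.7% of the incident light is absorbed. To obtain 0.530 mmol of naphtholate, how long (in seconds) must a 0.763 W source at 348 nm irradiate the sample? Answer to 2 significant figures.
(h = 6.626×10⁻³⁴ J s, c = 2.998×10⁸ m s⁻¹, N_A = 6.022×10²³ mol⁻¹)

t ≈ 2800 s

Product: 0.530 mmol = 5.30×10⁻⁴ mol.
Photons that must be absorbed: 5.30×10⁻⁴ / 0.171 = 0.003099 mol.
Incident photons needed: 0.003099 / 0.497 = 0.006235 mol.
Photon energy: hc/λ = 5.708×10⁻¹⁹ J; per mole, 3.437×10⁵ J mol⁻¹.
Energy required: 0.006235 × 3.437×10⁵ = 2143 J.
Time: 2143 J / 0.763 W = 2800 s.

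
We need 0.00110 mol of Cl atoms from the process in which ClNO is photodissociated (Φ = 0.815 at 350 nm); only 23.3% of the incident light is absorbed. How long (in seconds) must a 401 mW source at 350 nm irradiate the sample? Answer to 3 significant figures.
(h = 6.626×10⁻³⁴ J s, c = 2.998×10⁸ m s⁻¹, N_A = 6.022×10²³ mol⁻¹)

t ≈ 4940 s

Photons that must be absorbed: 0.00110 / 0.815 = 0.001350 mol.
Incident photons needed: 0.001350 / 0.233 = 0.005794 mol.
Photon energy: hc/λ = 5.676×10⁻¹⁹ J; per mole, 3.418×10⁵ J mol⁻¹.
Energy required: 0.005794 × 3.418×10⁵ = 1980 J.
Time: 1980 J / 0.401 W = 4940 s.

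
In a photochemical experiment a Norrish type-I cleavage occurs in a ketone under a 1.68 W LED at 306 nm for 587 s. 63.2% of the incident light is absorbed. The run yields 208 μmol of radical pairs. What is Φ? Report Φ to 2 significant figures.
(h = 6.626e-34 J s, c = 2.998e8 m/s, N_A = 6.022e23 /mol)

Product: 208 μmol = 2.08e-4 mol.
Photon energy at 306 nm: hc/λ = (6.626e-34)(2.998e8)/(306e-9) = 6.492e-19 J.
Energy delivered: (1.68 W)(587 s) = 986.2 J.
Photons incident: 986.2 / 6.492e-19 = 1.519e21, i.e. 1.519e21/6.022e23 = 0.002522 mol.
Photons absorbed: 0.632 × 0.002522 = 0.001594 mol.
Φ = 2.08e-4 mol / 0.001594 mol photons = 0.13.

Φ = 0.13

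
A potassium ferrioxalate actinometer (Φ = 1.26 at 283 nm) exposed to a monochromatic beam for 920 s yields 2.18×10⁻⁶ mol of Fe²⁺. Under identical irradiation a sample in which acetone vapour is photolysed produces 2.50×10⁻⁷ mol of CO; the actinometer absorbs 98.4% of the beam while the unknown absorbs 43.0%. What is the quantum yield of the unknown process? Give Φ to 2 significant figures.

Photons absorbed by the actinometer: 2.18×10⁻⁶ / 1.26 = 1.730×10⁻⁶ mol.
Incident flux: 1.730×10⁻⁶ / 0.984 = 1.758×10⁻⁶ einstein.
Absorbed by unknown: 0.430 × 1.758×10⁻⁶ = 7.559×10⁻⁷ mol.
Φ(unknown) = 2.50×10⁻⁷ / 7.559×10⁻⁷ = 0.33.

Φ = 0.33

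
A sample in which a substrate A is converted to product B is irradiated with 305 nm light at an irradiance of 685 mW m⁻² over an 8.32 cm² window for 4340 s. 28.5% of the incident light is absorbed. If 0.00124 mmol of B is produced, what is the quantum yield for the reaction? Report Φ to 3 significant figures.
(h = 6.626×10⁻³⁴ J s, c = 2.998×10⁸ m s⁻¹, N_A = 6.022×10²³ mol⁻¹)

Φ = 0.690

Product: 0.00124 mmol = 1.24×10⁻⁶ mol.
Photon energy at 305 nm: hc/λ = (6.626×10⁻³⁴)(2.998×10⁸)/(305×10⁻⁹) = 6.513×10⁻¹⁹ J.
Energy delivered: (685 mW m⁻²)(8.32×10⁻⁴ m²)(4340 s) = 2.473 J.
Photons incident: 2.473 / 6.513×10⁻¹⁹ = 3.797×10¹⁸, i.e. 3.797×10¹⁸/6.022×10²³ = 6.305×10⁻⁶ mol.
Photons absorbed: 0.285 × 6.305×10⁻⁶ = 1.797×10⁻⁶ mol.
Φ = 1.24×10⁻⁶ mol / 1.797×10⁻⁶ mol photons = 0.690.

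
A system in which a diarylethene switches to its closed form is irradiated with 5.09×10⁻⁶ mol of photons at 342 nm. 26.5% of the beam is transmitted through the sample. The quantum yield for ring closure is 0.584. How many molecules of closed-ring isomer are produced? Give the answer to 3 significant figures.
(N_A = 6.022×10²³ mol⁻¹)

1.32×10¹⁸ molecules

Fraction absorbed: 1 − 26.5/100 = 0.7350.
Photons absorbed: 0.7350 × 5.09×10⁻⁶ = 3.741×10⁻⁶ mol.
Product: Φ × n_abs = 0.584 × 3.741×10⁻⁶ = 2.185×10⁻⁶ mol.
As a count: 2.185×10⁻⁶ × 6.022×10²³ = 1.32×10¹⁸.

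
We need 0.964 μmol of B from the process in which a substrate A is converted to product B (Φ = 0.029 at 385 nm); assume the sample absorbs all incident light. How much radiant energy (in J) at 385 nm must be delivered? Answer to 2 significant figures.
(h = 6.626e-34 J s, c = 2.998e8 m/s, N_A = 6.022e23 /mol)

Product: 0.964 μmol = 9.64e-7 mol.
Photons that must be absorbed: 9.64e-7 / 0.029 = 3.324e-5 mol.
Photon energy: hc/λ = 5.160e-19 J; per mole, 3.107e5 J mol⁻¹.
Energy required: 3.324e-5 × 3.107e5 = 10 J.

10 J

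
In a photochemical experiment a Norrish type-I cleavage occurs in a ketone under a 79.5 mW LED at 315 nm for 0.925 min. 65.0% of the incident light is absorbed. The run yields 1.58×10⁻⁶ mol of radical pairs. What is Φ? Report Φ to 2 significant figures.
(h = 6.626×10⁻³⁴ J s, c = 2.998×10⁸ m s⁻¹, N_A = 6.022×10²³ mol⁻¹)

Φ = 0.21

Photon energy at 315 nm: hc/λ = (6.626×10⁻³⁴)(2.998×10⁸)/(315×10⁻⁹) = 6.306×10⁻¹⁹ J.
Energy delivered: (79.5 mW)(55.5 s) = 4.412 J.
Photons incident: 4.412 / 6.306×10⁻¹⁹ = 6.997×10¹⁸, i.e. 6.997×10¹⁸/6.022×10²³ = 1.162×10⁻⁵ mol.
Photons absorbed: 0.650 × 1.162×10⁻⁵ = 7.553×10⁻⁶ mol.
Φ = 1.58×10⁻⁶ mol / 7.553×10⁻⁶ mol photons = 0.21.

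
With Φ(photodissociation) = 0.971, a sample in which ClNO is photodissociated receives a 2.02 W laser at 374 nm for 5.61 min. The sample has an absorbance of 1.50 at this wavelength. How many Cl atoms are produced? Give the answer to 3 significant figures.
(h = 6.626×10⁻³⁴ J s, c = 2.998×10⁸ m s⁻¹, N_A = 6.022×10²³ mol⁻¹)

1.20×10²¹ atoms

Photon energy at 374 nm: hc/λ = (6.626×10⁻³⁴)(2.998×10⁸)/(374×10⁻⁹) = 5.311×10⁻¹⁹ J.
Energy delivered: (2.02 W)(336.6 s) = 679.9 J.
Photons incident: 679.9 / 5.311×10⁻¹⁹ = 1.280×10²¹, i.e. 1.280×10²¹/6.022×10²³ = 0.002126 mol.
Fraction absorbed: 1 − 10^(−1.50) = 0.9684.
Photons absorbed: 0.9684 × 0.002126 = 0.002059 mol.
Product: Φ × n_abs = 0.971 × 0.002059 = 0.001999 mol.
As a count: 0.001999 × 6.022×10²³ = 1.20×10²¹.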